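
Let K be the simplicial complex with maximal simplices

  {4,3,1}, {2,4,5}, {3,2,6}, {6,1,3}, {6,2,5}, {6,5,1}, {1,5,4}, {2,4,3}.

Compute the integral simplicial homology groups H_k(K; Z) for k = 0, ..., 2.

Fix the vertex order 1 < 2 < 3 < 4 < 5 < 6 and write every simplex with vertices in increasing order. Then dim K = 2 and the simplices of K are:

  0-simplices (6): [1], [2], [3], [4], [5], [6]
  1-simplices (12): [1,3], [1,4], [1,5], [1,6], [2,3], [2,4], [2,5], [2,6], [3,4], [3,6], [4,5], [5,6]
  2-simplices (8): [1,3,4], [1,3,6], [1,4,5], [1,5,6], [2,3,4], [2,3,6], [2,4,5], [2,5,6]

Hence C_0 ≅ Z^6, C_1 ≅ Z^12, C_2 ≅ Z^8.

The boundary map ∂_1: C_1 → C_0 sends each edge [p,q] (with p < q) to q − p.
This gives a 6×12 integer matrix of rank 5; reducing to Smith normal form yields diagonal entries (1,1,1,1,1).

Boundary ∂_2: C_2 → C_1 acts by ∂[p,q,r] = [q,r] − [p,r] + [p,q]. For instance
  ∂[1,3,4] = [3,4] − [1,4] + [1,3],
  ∂[2,5,6] = [5,6] − [2,6] + [2,5].
The resulting 12×8 matrix has rank 7, and its Smith normal form has invariant factors (1,1,1,1,1,1,1).

Computing H_k = (kernel of ∂_k) / (image of ∂_{k+1}):

  H_0: rank C_0 − rank ∂_1 = 6 − 5 = 1, and the invariant factors of ∂_1 are all 1, so H_0 = Z.
  H_1: rank ker ∂_1 − rank ∂_2 = (12 − 5) − 7 = 0, and the invariant factors of ∂_2 are all 1, so H_1 = 0.
  H_2: rank ker ∂_2 − rank ∂_3 = (8 − 7) − 0 = 1, and there is no ∂_3, so H_2 = Z.

H_0 ≅ Z,  H_1 = 0,  H_2 ≅ Z.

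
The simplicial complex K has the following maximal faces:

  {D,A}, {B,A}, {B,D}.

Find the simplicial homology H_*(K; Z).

H_0 = Z,  H_1 = Z.

Take the total order A < B < D on the vertex set. Then K (dimension 1) consists of the simplices:

  0-simplices (3): A, B, D
  1-simplices (3): AB, AD, BD

giving chain groups C_0 ≅ Z^3, C_1 ≅ Z^3.

The boundary map ∂_1: C_1 → C_0 maps an edge to its endpoints' difference, ∂[p,q] = q − p. For instance
  ∂AB = B − A.
This gives a 3×3 integer matrix of rank 2; reducing to Smith normal form yields diagonal entries (1,1).

Now H_k = ker ∂_k / im ∂_{k+1}, so:

  H_0: rank C_0 − rank ∂_1 = 3 − 2 = 1, and the invariant factors of ∂_1 are all 1, so H_0 ≅ Z.
  H_1: rank ker ∂_1 − rank ∂_2 = (3 − 2) − 0 = 1, and there is no ∂_2, so H_1 ≅ Z.

As a check, the Euler characteristic is 3 − 3 = 0, which agrees with 1 − 1 = 0.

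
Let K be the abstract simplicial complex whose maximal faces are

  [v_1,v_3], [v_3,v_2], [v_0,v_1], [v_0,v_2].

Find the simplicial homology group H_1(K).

Order the vertices as v_0 < v_1 < v_2 < v_3. Listing each simplex with vertices in this order, K has dimension 1 with simplices:

  0-simplices (4): [v_0], [v_1], [v_2], [v_3]
  1-simplices (4): [v_0,v_1], [v_0,v_2], [v_1,v_3], [v_2,v_3]

so the chain groups are C_0 ≅ Z^4, C_1 ≅ Z^4.

∂_1: C_1 → C_0 maps an edge to its endpoints' difference, ∂[p,q] = q − p. For instance
  ∂[v_1,v_3] = [v_3] − [v_1].
The 4×4 boundary matrix has rank 3 and Smith normal form diag(1,1,1).

Computing H_k = (kernel of ∂_k) / (image of ∂_{k+1}):

  H_1: rank ker ∂_1 − rank ∂_2 = (4 − 3) − 0 = 1, and there is no ∂_2, so H_1 ≅ Z.

H_1 ≅ Z.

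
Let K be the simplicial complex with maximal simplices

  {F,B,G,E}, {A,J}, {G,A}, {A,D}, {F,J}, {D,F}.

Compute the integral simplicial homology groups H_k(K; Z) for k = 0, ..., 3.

Fix the vertex order A < B < D < E < F < G < J and write every simplex with vertices in increasing order. Then dim K = 3 and the simplices of K are:

  0-simplices (7): A, B, D, E, F, G, J
  1-simplices (11): AD, AG, AJ, BE, BF, BG, DF, EF, EG, FG, FJ
  2-simplices (4): BEF, BEG, BFG, EFG
  3-simplices (1): BEFG

so the chain groups are C_0 ≅ Z^7, C_1 ≅ Z^11, C_2 ≅ Z^4, C_3 ≅ Z^1.

The boundary map ∂_1: C_1 → C_0 sends each edge [p,q] (with p < q) to q − p. For instance
  ∂BE = E − B.
This gives a 7×11 integer matrix of rank 6; reducing to Smith normal form yields diagonal entries (1,1,1,1,1,1).

Boundary ∂_2: C_2 → C_1 maps a triangle to the signed sum of its edges. For instance
  ∂EFG = FG − EG + EF,
  ∂BEG = EG − BG + BE.
As a 11×4 matrix over Z this has rank 3, with invariant factors (1,1,1).

The boundary map ∂_3: C_3 → C_2 sends each 3-simplex σ to the alternating sum Σ_i (−1)^i (σ with its i-th vertex removed). For instance
  ∂BEFG = EFG − BFG + BEG − BEF.
As a 4×1 matrix over Z this has rank 1, with invariant factors (1).

From H_k ≅ ker(∂_k) / im(∂_{k+1}) we obtain:

  H_0: rank C_0 − rank ∂_1 = 7 − 6 = 1, and the invariant factors of ∂_1 are all 1, so H_0 = Z.
  H_1: rank ker ∂_1 − rank ∂_2 = (11 − 6) − 3 = 2, and the invariant factors of ∂_2 are all 1, so H_1 = Z^2.
  H_2: rank ker ∂_2 − rank ∂_3 = (4 − 3) − 1 = 0, and the invariant factors of ∂_3 are all 1, so H_2 = 0.
  H_3: rank ker ∂_3 − rank ∂_4 = (1 − 1) − 0 = 0, and there is no ∂_4, so H_3 = 0.

H_0 = Z,  H_1 = Z^2,  H_2 = 0,  H_3 = 0.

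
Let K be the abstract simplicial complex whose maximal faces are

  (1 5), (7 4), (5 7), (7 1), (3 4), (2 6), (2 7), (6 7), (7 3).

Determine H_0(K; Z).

Fix the vertex order 1 < 2 < 3 < 4 < 5 < 6 < 7 and write every simplex with vertices in increasing order. Then dim K = 1 and the simplices of K are:

  0-simplices (7): [1], [2], [3], [4], [5], [6], [7]
  1-simplices (9): [1,5], [1,7], [2,6], [2,7], [3,4], [3,7], [4,7], [5,7], [6,7]

so the chain groups are C_0 ≅ Z^7, C_1 ≅ Z^9.

Boundary ∂_1: C_1 → C_0 is given by ∂[p,q] = [q] − [p].
This gives a 7×9 integer matrix of rank 6; reducing to Smith normal form yields diagonal entries (1,1,1,1,1,1).

Now H_k = ker ∂_k / im ∂_{k+1}, so:

  H_0: rank C_0 − rank ∂_1 = 7 − 6 = 1, and the invariant factors of ∂_1 are all 1, so H_0 = Z.

(K is a triangulation of a wedge of 3 circles.)

H_0 = Z.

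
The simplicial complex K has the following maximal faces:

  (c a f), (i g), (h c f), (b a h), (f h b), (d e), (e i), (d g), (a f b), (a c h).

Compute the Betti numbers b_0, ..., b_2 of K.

b_0 = 2, b_1 = 1, b_2 = 1.

K has 9 vertices, 13 edges, 6 triangles.
rank ∂_0 = 0, rank ∂_1 = 7 ⇒ b_0 = 9 − 0 − 7 = 2; all invariant factors of ∂_1 are 1 so no torsion. So H_0 ≅ Z^2.
rank ∂_1 = 7, rank ∂_2 = 5 ⇒ b_1 = 13 − 7 − 5 = 1; all invariant factors of ∂_2 are 1 so no torsion. So H_1 ≅ Z.
rank ∂_2 = 5, rank ∂_3 = 0 ⇒ b_2 = 6 − 5 − 0 = 1. So H_2 ≅ Z.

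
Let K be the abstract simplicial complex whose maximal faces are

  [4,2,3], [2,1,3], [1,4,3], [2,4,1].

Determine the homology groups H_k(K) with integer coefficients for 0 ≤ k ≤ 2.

Take the total order 1 < 2 < 3 < 4 on the vertex set. Then K (dimension 2) consists of the simplices:

  0-simplices (4): [1], [2], [3], [4]
  1-simplices (6): [1,2], [1,3], [1,4], [2,3], [2,4], [3,4]
  2-simplices (4): [1,2,3], [1,2,4], [1,3,4], [2,3,4]

so the chain groups are C_0 ≅ Z^4, C_1 ≅ Z^6, C_2 ≅ Z^4.

∂_1: C_1 → C_0 maps an edge to its endpoints' difference, ∂[p,q] = q − p.
The resulting 4×6 matrix has rank 3, and its Smith normal form has invariant factors (1,1,1).

The boundary map ∂_2: C_2 → C_1 sends each 2-simplex [p,q,r] to [q,r] − [p,r] + [p,q]. For instance
  ∂[1,3,4] = [3,4] − [1,4] + [1,3],
  ∂[2,3,4] = [3,4] − [2,4] + [2,3].
This gives a 6×4 integer matrix of rank 3; reducing to Smith normal form yields diagonal entries (1,1,1).

Now H_k = ker ∂_k / im ∂_{k+1}, so:

  H_0: rank C_0 − rank ∂_1 = 4 − 3 = 1, and the invariant factors of ∂_1 are all 1, so H_0 ≅ Z.
  H_1: rank ker ∂_1 − rank ∂_2 = (6 − 3) − 3 = 0, and the invariant factors of ∂_2 are all 1, so H_1 ≅ 0.
  H_2: rank ker ∂_2 − rank ∂_3 = (4 − 3) − 0 = 1, and there is no ∂_3, so H_2 ≅ Z.

H_0 ≅ Z,  H_1 = 0,  H_2 ≅ Z.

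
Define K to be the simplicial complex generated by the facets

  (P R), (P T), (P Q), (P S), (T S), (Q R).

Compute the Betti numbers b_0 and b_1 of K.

b_0 = 1, b_1 = 2.

Order the vertices as P < Q < R < S < T. Listing each simplex with vertices in this order, K has dimension 1 with simplices:

  0-simplices (5): P, Q, R, S, T
  1-simplices (6): PQ, PR, PS, PT, QR, ST

so the chain groups are C_0 ≅ Z^5, C_1 ≅ Z^6.

∂_1: C_1 → C_0 maps an edge to its endpoints' difference, ∂[p,q] = q − p.
The resulting 5×6 matrix has rank 4, and its Smith normal form has invariant factors (1,1,1,1).

Reading off H_k = ker ∂_k / im ∂_{k+1}:

  H_0: rank C_0 − rank ∂_1 = 5 − 4 = 1, and the invariant factors of ∂_1 are all 1, so H_0 ≅ Z.
  H_1: rank ker ∂_1 − rank ∂_2 = (6 − 4) − 0 = 2, and there is no ∂_2, so H_1 ≅ Z^2.

As a check, the Euler characteristic is 5 − 6 = -1, which agrees with 1 − 2 = -1.
(K is a triangulation of a wedge of 2 circles.)

Hence the Betti numbers are b_0 = 1, b_1 = 2.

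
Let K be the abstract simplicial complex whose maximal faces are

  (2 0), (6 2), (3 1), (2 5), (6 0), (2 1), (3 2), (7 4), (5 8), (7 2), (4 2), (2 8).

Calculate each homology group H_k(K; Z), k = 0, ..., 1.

H_0 ≅ Z,  H_1 ≅ Z^4.

Take the total order 0 < 1 < 2 < 3 < 4 < 5 < 6 < 7 < 8 on the vertex set. Then K (dimension 1) consists of the simplices:

  0-simplices (9): [0], [1], [2], [3], [4], [5], [6], [7], [8]
  1-simplices (12): [0,2], [0,6], [1,2], [1,3], [2,3], [2,4], [2,5], [2,6], [2,7], [2,8], [4,7], [5,8]

giving chain groups C_0 ≅ Z^9, C_1 ≅ Z^12.

Boundary ∂_1: C_1 → C_0 sends each edge [p,q] (with p < q) to q − p. For instance
  ∂[0,6] = [6] − [0].
The 9×12 boundary matrix has rank 8 and Smith normal form diag(1,1,1,1,1,1,1,1).

From H_k ≅ ker(∂_k) / im(∂_{k+1}) we obtain:

  H_0: rank C_0 − rank ∂_1 = 9 − 8 = 1, and the invariant factors of ∂_1 are all 1, so H_0 ≅ Z.
  H_1: rank ker ∂_1 − rank ∂_2 = (12 − 8) − 0 = 4, and there is no ∂_2, so H_1 ≅ Z^4.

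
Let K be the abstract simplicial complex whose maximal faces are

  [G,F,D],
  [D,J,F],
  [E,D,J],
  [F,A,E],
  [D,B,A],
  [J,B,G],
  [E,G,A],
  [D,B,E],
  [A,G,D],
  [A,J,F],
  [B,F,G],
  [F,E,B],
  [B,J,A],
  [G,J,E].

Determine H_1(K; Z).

Take the total order A < B < D < E < F < G < J on the vertex set. Then K (dimension 2) consists of the simplices:

  0-simplices (7): A, B, D, E, F, G, J
  1-simplices (21): AB, AD, AE, AF, AG, AJ, BD, BE, BF, BG, BJ, DE, DF, DG, DJ, EF, EG, EJ, FG, FJ, GJ
  2-simplices (14): ABD, ABJ, ADG, AEF, AEG, AFJ, BDE, BEF, BFG, BGJ, DEJ, DFG, DFJ, EGJ

giving chain groups C_0 ≅ Z^7, C_1 ≅ Z^21, C_2 ≅ Z^14.

Boundary ∂_1: C_1 → C_0 sends each edge [p,q] (with p < q) to q − p. For instance
  ∂DE = E − D.
As a 7×21 matrix over Z this has rank 6, with invariant factors (1,1,1,1,1,1).

Boundary ∂_2: C_2 → C_1 acts by ∂[p,q,r] = [q,r] − [p,r] + [p,q]. For instance
  ∂EGJ = GJ − EJ + EG,
  ∂DFG = FG − DG + DF.
This gives a 21×14 integer matrix of rank 13; reducing to Smith normal form yields diagonal entries (1,1,1,1,1,1,1,1,1,1,1,1,1).

Reading off H_k = ker ∂_k / im ∂_{k+1}:

  H_1: rank ker ∂_1 − rank ∂_2 = (21 − 6) − 13 = 2, and the invariant factors of ∂_2 are all 1, so H_1 = Z^2.

(K is a triangulation of the torus T^2.)

H_1 = Z^2.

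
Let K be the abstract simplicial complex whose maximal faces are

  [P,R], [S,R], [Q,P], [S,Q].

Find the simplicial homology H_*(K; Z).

Fix the vertex order P < Q < R < S and write every simplex with vertices in increasing order. Then dim K = 1 and the simplices of K are:

  0-simplices (4): P, Q, R, S
  1-simplices (4): PQ, PR, QS, RS

Hence C_0 ≅ Z^4, C_1 ≅ Z^4.

The boundary map ∂_1: C_1 → C_0 maps an edge to its endpoints' difference, ∂[p,q] = q − p.
The resulting 4×4 matrix has rank 3, and its Smith normal form has invariant factors (1,1,1).

Reading off H_k = ker ∂_k / im ∂_{k+1}:

  H_0: rank C_0 − rank ∂_1 = 4 − 3 = 1, and the invariant factors of ∂_1 are all 1, so H_0 = Z.
  H_1: rank ker ∂_1 − rank ∂_2 = (4 − 3) − 0 = 1, and there is no ∂_2, so H_1 = Z.

As a check, the Euler characteristic is 4 − 4 = 0, which agrees with 1 − 1 = 0.

H_0 = Z,  H_1 = Z.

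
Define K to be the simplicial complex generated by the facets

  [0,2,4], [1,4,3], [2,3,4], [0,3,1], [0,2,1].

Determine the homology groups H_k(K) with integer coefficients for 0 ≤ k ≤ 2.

H_0 = Z,  H_1 = Z,  H_2 = 0.

Take the total order 0 < 1 < 2 < 3 < 4 on the vertex set. Then K (dimension 2) consists of the simplices:

  0-simplices (5): [0], [1], [2], [3], [4]
  1-simplices (10): [0,1], [0,2], [0,3], [0,4], [1,2], [1,3], [1,4], [2,3], [2,4], [3,4]
  2-simplices (5): [0,1,2], [0,1,3], [0,2,4], [1,3,4], [2,3,4]

giving chain groups C_0 ≅ Z^5, C_1 ≅ Z^10, C_2 ≅ Z^5.

The boundary map ∂_1: C_1 → C_0 sends each edge [p,q] (with p < q) to q − p. For instance
  ∂[3,4] = [4] − [3].
The resulting 5×10 matrix has rank 4, and its Smith normal form has invariant factors (1,1,1,1).

Boundary ∂_2: C_2 → C_1 maps a triangle to the signed sum of its edges. For instance
  ∂[1,3,4] = [3,4] − [1,4] + [1,3],
  ∂[2,3,4] = [3,4] − [2,4] + [2,3].
As a 10×5 matrix over Z this has rank 5, with invariant factors (1,1,1,1,1).

Reading off H_k = ker ∂_k / im ∂_{k+1}:

  H_0: rank C_0 − rank ∂_1 = 5 − 4 = 1, and the invariant factors of ∂_1 are all 1, so H_0 ≅ Z.
  H_1: rank ker ∂_1 − rank ∂_2 = (10 − 4) − 5 = 1, and the invariant factors of ∂_2 are all 1, so H_1 ≅ Z.
  H_2: rank ker ∂_2 − rank ∂_3 = (5 − 5) − 0 = 0, and there is no ∂_3, so H_2 ≅ 0.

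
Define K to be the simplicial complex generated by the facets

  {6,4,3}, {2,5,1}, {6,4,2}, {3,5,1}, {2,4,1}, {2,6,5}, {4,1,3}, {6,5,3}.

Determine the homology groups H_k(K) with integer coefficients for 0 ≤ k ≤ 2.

H_0 = Z,  H_1 = 0,  H_2 = Z.

Fix the vertex order 1 < 2 < 3 < 4 < 5 < 6 and write every simplex with vertices in increasing order. Then dim K = 2 and the simplices of K are:

  0-simplices (6): [1], [2], [3], [4], [5], [6]
  1-simplices (12): [1,2], [1,3], [1,4], [1,5], [2,4], [2,5], [2,6], [3,4], [3,5], [3,6], [4,6], [5,6]
  2-simplices (8): [1,2,4], [1,2,5], [1,3,4], [1,3,5], [2,4,6], [2,5,6], [3,4,6], [3,5,6]

so the chain groups are C_0 ≅ Z^6, C_1 ≅ Z^12, C_2 ≅ Z^8.

The boundary map ∂_1: C_1 → C_0 maps an edge to its endpoints' difference, ∂[p,q] = q − p.
As a 6×12 matrix over Z this has rank 5, with invariant factors (1,1,1,1,1).

The boundary map ∂_2: C_2 → C_1 maps a triangle to the signed sum of its edges. For instance
  ∂[1,2,5] = [2,5] − [1,5] + [1,2],
  ∂[3,4,6] = [4,6] − [3,6] + [3,4].
As a 12×8 matrix over Z this has rank 7, with invariant factors (1,1,1,1,1,1,1).

Now H_k = ker ∂_k / im ∂_{k+1}, so:

  H_0: rank C_0 − rank ∂_1 = 6 − 5 = 1, and the invariant factors of ∂_1 are all 1, so H_0 ≅ Z.
  H_1: rank ker ∂_1 − rank ∂_2 = (12 − 5) − 7 = 0, and the invariant factors of ∂_2 are all 1, so H_1 ≅ 0.
  H_2: rank ker ∂_2 − rank ∂_3 = (8 − 7) − 0 = 1, and there is no ∂_3, so H_2 ≅ Z.

(K is a triangulation of the 2-sphere S^2.)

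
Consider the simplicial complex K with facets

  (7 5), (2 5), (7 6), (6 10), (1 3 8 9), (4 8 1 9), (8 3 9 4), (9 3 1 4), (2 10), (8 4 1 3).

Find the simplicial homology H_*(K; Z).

H_0 ≅ Z^2,  H_1 ≅ Z,  H_2 = 0,  H_3 ≅ Z.

Order the vertices as 1 < 2 < 3 < 4 < 5 < 6 < 7 < 8 < 9 < 10. Listing each simplex with vertices in this order, K has dimension 3 with simplices:

  0-simplices (10): [1], [2], [3], [4], [5], [6], [7], [8], [9], [10]
  1-simplices (15): [1,3], [1,4], [1,8], [1,9], [2,5], [2,10], [3,4], [3,8], [3,9], [4,8], [4,9], [5,7], [6,7], [6,10], [8,9]
  2-simplices (10): [1,3,4], [1,3,8], [1,3,9], [1,4,8], [1,4,9], [1,8,9], [3,4,8], [3,4,9], [3,8,9], [4,8,9]
  3-simplices (5): [1,3,4,8], [1,3,4,9], [1,3,8,9], [1,4,8,9], [3,4,8,9]

so the chain groups are C_0 ≅ Z^10, C_1 ≅ Z^15, C_2 ≅ Z^10, C_3 ≅ Z^5.

Boundary ∂_1: C_1 → C_0 sends each edge [p,q] (with p < q) to q − p.
The resulting 10×15 matrix has rank 8, and its Smith normal form has invariant factors (1,1,1,1,1,1,1,1).

The boundary map ∂_2: C_2 → C_1 maps a triangle to the signed sum of its edges. For instance
  ∂[1,4,8] = [4,8] − [1,8] + [1,4],
  ∂[1,3,8] = [3,8] − [1,8] + [1,3].
The resulting 15×10 matrix has rank 6, and its Smith normal form has invariant factors (1,1,1,1,1,1).

The boundary map ∂_3: C_3 → C_2 sends each 3-simplex σ to the alternating sum Σ_i (−1)^i (σ with its i-th vertex removed). For instance
  ∂[1,3,4,8] = [3,4,8] − [1,4,8] + [1,3,8] − [1,3,4],
  ∂[1,4,8,9] = [4,8,9] − [1,8,9] + [1,4,9] − [1,4,8].
The 10×5 boundary matrix has rank 4 and Smith normal form diag(1,1,1,1).

Now H_k = ker ∂_k / im ∂_{k+1}, so:

  H_0: rank C_0 − rank ∂_1 = 10 − 8 = 2, and the invariant factors of ∂_1 are all 1, so H_0 = Z^2.
  H_1: rank ker ∂_1 − rank ∂_2 = (15 − 8) − 6 = 1, and the invariant factors of ∂_2 are all 1, so H_1 = Z.
  H_2: rank ker ∂_2 − rank ∂_3 = (10 − 6) − 4 = 0, and the invariant factors of ∂_3 are all 1, so H_2 = 0.
  H_3: rank ker ∂_3 − rank ∂_4 = (5 − 4) − 0 = 1, and there is no ∂_4, so H_3 = Z.

As a check, the Euler characteristic is 10 − 15 + 10 − 5 = 0, which agrees with 2 − 1 + 0 − 1 = 0.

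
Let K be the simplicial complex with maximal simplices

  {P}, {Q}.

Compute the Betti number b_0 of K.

Take the total order P < Q on the vertex set. Then K (dimension 0) consists of the simplices:

  0-simplices (2): P, Q

Hence C_0 ≅ Z^2.

Computing H_k = (kernel of ∂_k) / (image of ∂_{k+1}):

  H_0: rank C_0 − rank ∂_1 = 2 − 0 = 2, and there is no ∂_1, so H_0 ≅ Z^2.

Hence the Betti numbers are b_0 = 2.

b_0 = 2.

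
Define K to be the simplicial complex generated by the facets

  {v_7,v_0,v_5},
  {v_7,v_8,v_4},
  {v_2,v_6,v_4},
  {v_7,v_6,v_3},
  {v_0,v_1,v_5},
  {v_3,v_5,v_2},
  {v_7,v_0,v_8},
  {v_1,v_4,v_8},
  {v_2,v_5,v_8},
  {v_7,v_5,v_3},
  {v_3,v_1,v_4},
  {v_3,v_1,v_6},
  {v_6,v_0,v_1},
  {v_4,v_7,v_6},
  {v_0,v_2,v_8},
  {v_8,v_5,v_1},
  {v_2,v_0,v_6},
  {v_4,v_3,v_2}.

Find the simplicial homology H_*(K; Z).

Take the total order v_0 < v_1 < v_2 < v_3 < v_4 < v_5 < v_6 < v_7 < v_8 on the vertex set. Then K (dimension 2) consists of the simplices:

  0-simplices (9): [v_0], [v_1], [v_2], [v_3], [v_4], [v_5], [v_6], [v_7], [v_8]
  1-simplices (27): (27 of them)
  2-simplices (18): (18 of them)

so the chain groups are C_0 ≅ Z^9, C_1 ≅ Z^27, C_2 ≅ Z^18.

∂_1: C_1 → C_0 maps an edge to its endpoints' difference, ∂[p,q] = q − p. For instance
  ∂[v_3,v_4] = [v_4] − [v_3].
This gives a 9×27 integer matrix of rank 8; reducing to Smith normal form yields diagonal entries (1,1,1,1,1,1,1,1).

Boundary ∂_2: C_2 → C_1 acts by ∂[p,q,r] = [q,r] − [p,r] + [p,q]. For instance
  ∂[v_3,v_6,v_7] = [v_6,v_7] − [v_3,v_7] + [v_3,v_6],
  ∂[v_0,v_2,v_6] = [v_2,v_6] − [v_0,v_6] + [v_0,v_2].
This gives a 27×18 integer matrix of rank 18; reducing to Smith normal form yields diagonal entries (1,1,1,1,1,1,1,1,1,1,1,1,1,1,1,1,1,2).

Now H_k = ker ∂_k / im ∂_{k+1}, so:

  H_0: rank C_0 − rank ∂_1 = 9 − 8 = 1, and the invariant factors of ∂_1 are all 1, so H_0 ≅ Z.
  H_1: rank ker ∂_1 − rank ∂_2 = (27 − 8) − 18 = 1, and ∂_2 has invariant factor 2 > 1, so H_1 ≅ Z ⊕ Z/2Z.
  H_2: rank ker ∂_2 − rank ∂_3 = (18 − 18) − 0 = 0, and there is no ∂_3, so H_2 ≅ 0.

(K is a triangulation of the Klein bottle.)

H_0 = Z,  H_1 = Z ⊕ Z/2Z,  H_2 = 0.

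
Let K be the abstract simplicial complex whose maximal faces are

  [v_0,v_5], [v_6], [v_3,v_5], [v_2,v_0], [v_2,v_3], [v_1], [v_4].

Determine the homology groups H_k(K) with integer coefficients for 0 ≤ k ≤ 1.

Order the vertices as v_0 < v_1 < v_2 < v_3 < v_4 < v_5 < v_6. Listing each simplex with vertices in this order, K has dimension 1 with simplices:

  0-simplices (7): [v_0], [v_1], [v_2], [v_3], [v_4], [v_5], [v_6]
  1-simplices (4): [v_0,v_2], [v_0,v_5], [v_2,v_3], [v_3,v_5]

giving chain groups C_0 ≅ Z^7, C_1 ≅ Z^4.

Boundary ∂_1: C_1 → C_0 sends each edge [p,q] (with p < q) to q − p.
The resulting 7×4 matrix has rank 3, and its Smith normal form has invariant factors (1,1,1).

Now H_k = ker ∂_k / im ∂_{k+1}, so:

  H_0: rank C_0 − rank ∂_1 = 7 − 3 = 4, and the invariant factors of ∂_1 are all 1, so H_0 = Z^4.
  H_1: rank ker ∂_1 − rank ∂_2 = (4 − 3) − 0 = 1, and there is no ∂_2, so H_1 = Z.

As a check, the Euler characteristic is 7 − 4 = 3, which agrees with 4 − 1 = 3.

H_0 = Z^4,  H_1 = Z.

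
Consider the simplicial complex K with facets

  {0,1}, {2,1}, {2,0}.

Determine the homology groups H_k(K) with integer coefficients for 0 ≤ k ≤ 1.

H_0 ≅ Z,  H_1 ≅ Z.

Fix the vertex order 0 < 1 < 2 and write every simplex with vertices in increasing order. Then dim K = 1 and the simplices of K are:

  0-simplices (3): [0], [1], [2]
  1-simplices (3): [0,1], [0,2], [1,2]

Hence C_0 ≅ Z^3, C_1 ≅ Z^3.

Boundary ∂_1: C_1 → C_0 sends each edge [p,q] (with p < q) to q − p.
The resulting 3×3 matrix has rank 2, and its Smith normal form has invariant factors (1,1).

From H_k ≅ ker(∂_k) / im(∂_{k+1}) we obtain:

  H_0: rank C_0 − rank ∂_1 = 3 − 2 = 1, and the invariant factors of ∂_1 are all 1, so H_0 = Z.
  H_1: rank ker ∂_1 − rank ∂_2 = (3 − 2) − 0 = 1, and there is no ∂_2, so H_1 = Z.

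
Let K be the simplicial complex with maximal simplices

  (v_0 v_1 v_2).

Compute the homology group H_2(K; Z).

H_2 ≅ 0.

K has 3 vertices, 3 edges, 1 triangle.
rank ∂_2 = 1, rank ∂_3 = 0 ⇒ b_2 = 1 − 1 − 0 = 0. So H_2 = 0.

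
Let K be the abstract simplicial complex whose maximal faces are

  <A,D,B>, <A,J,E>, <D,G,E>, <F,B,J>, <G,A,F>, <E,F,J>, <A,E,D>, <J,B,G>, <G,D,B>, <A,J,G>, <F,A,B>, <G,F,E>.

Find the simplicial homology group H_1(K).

H_1 = Z/2Z.

Order the vertices as A < B < D < E < F < G < J. Listing each simplex with vertices in this order, K has dimension 2 with simplices:

  0-simplices (7): A, B, D, E, F, G, J
  1-simplices (18): AB, AD, AE, AF, AG, AJ, BD, BF, BG, BJ, DE, DG, EF, EG, EJ, FG, FJ, GJ
  2-simplices (12): ABD, ABF, ADE, AEJ, AFG, AGJ, BDG, BFJ, BGJ, DEG, EFG, EFJ

so the chain groups are C_0 ≅ Z^7, C_1 ≅ Z^18, C_2 ≅ Z^12.

∂_1: C_1 → C_0 maps an edge to its endpoints' difference, ∂[p,q] = q − p. For instance
  ∂EF = F − E.
This gives a 7×18 integer matrix of rank 6; reducing to Smith normal form yields diagonal entries (1,1,1,1,1,1).

The boundary map ∂_2: C_2 → C_1 sends each 2-simplex [p,q,r] to [q,r] − [p,r] + [p,q]. For instance
  ∂AGJ = GJ − AJ + AG,
  ∂DEG = EG − DG + DE.
This gives a 18×12 integer matrix of rank 12; reducing to Smith normal form yields diagonal entries (1,1,1,1,1,1,1,1,1,1,1,2).

Reading off H_k = ker ∂_k / im ∂_{k+1}:

  H_1: rank ker ∂_1 − rank ∂_2 = (18 − 6) − 12 = 0, and ∂_2 has invariant factor 2 > 1, so H_1 ≅ Z/2Z.

(K is a triangulation of the real projective plane RP^2.)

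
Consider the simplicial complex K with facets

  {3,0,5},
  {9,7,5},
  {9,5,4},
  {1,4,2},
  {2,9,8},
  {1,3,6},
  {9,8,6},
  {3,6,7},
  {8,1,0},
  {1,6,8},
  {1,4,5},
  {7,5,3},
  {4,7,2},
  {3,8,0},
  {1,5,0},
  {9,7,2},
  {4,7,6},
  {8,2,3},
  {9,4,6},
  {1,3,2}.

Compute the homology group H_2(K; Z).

Fix the vertex order 0 < 1 < 2 < 3 < 4 < 5 < 6 < 7 < 8 < 9 and write every simplex with vertices in increasing order. Then dim K = 2 and the simplices of K are:

  0-simplices (10): [0], [1], [2], [3], [4], [5], [6], [7], [8], [9]
  1-simplices (30): (30 of them)
  2-simplices (20): (20 of them)

giving chain groups C_0 ≅ Z^10, C_1 ≅ Z^30, C_2 ≅ Z^20.

Boundary ∂_1: C_1 → C_0 is given by ∂[p,q] = [q] − [p]. For instance
  ∂[8,9] = [9] − [8].
This gives a 10×30 integer matrix of rank 9; reducing to Smith normal form yields diagonal entries (1,1,1,1,1,1,1,1,1).

∂_2: C_2 → C_1 maps a triangle to the signed sum of its edges. For instance
  ∂[4,5,9] = [5,9] − [4,9] + [4,5],
  ∂[0,3,5] = [3,5] − [0,5] + [0,3].
As a 30×20 matrix over Z this has rank 20, with invariant factors (1,1,1,1,1,1,1,1,1,1,1,1,1,1,1,1,1,1,1,2).

Reading off H_k = ker ∂_k / im ∂_{k+1}:

  H_2: rank ker ∂_2 − rank ∂_3 = (20 − 20) − 0 = 0, and there is no ∂_3, so H_2 = 0.

H_2 ≅ 0.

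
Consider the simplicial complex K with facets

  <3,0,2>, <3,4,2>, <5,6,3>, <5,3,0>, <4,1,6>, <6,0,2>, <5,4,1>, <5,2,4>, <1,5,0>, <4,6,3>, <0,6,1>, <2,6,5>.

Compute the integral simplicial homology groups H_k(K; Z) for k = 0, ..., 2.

K has 7 vertices, 18 edges, 12 triangles.
rank ∂_0 = 0, rank ∂_1 = 6 ⇒ b_0 = 7 − 0 − 6 = 1; all invariant factors of ∂_1 are 1 so no torsion. So H_0 ≅ Z.
rank ∂_1 = 6, rank ∂_2 = 12 ⇒ b_1 = 18 − 6 − 12 = 0; ∂_2 has invariant factor(s) [2] giving torsion. So H_1 ≅ Z/2.
rank ∂_2 = 12, rank ∂_3 = 0 ⇒ b_2 = 12 − 12 − 0 = 0. So H_2 ≅ 0.

H_0 = Z,  H_1 = Z/2,  H_2 = 0.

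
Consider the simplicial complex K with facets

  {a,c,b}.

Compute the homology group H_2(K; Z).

H_2 = 0.

K has 3 vertices, 3 edges, 1 triangle.
rank ∂_2 = 1, rank ∂_3 = 0 ⇒ b_2 = 1 − 1 − 0 = 0. So H_2 = 0.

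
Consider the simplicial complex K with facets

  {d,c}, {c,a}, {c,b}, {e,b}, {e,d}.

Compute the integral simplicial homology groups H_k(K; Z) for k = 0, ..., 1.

H_0 ≅ Z,  H_1 ≅ Z.

K has 5 vertices, 5 edges.
rank ∂_0 = 0, rank ∂_1 = 4 ⇒ b_0 = 5 − 0 − 4 = 1; all invariant factors of ∂_1 are 1 so no torsion. So H_0 ≅ Z.
rank ∂_1 = 4, rank ∂_2 = 0 ⇒ b_1 = 5 − 4 − 0 = 1. So H_1 ≅ Z.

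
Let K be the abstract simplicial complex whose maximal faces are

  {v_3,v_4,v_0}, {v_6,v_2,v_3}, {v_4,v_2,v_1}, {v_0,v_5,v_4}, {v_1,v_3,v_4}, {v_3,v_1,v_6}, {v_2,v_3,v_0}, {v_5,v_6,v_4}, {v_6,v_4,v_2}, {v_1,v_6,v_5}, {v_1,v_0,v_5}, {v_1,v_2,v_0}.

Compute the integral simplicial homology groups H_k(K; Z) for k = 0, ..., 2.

H_0 = Z,  H_1 = Z/2,  H_2 = 0.

Take the total order v_0 < v_1 < v_2 < v_3 < v_4 < v_5 < v_6 on the vertex set. Then K (dimension 2) consists of the simplices:

  0-simplices (7): [v_0], [v_1], [v_2], [v_3], [v_4], [v_5], [v_6]
  1-simplices (18): (18 of them)
  2-simplices (12): (12 of them)

Hence C_0 ≅ Z^7, C_1 ≅ Z^18, C_2 ≅ Z^12.

The boundary map ∂_1: C_1 → C_0 sends each edge [p,q] (with p < q) to q − p.
As a 7×18 matrix over Z this has rank 6, with invariant factors (1,1,1,1,1,1).

The boundary map ∂_2: C_2 → C_1 maps a triangle to the signed sum of its edges. For instance
  ∂[v_0,v_3,v_4] = [v_3,v_4] − [v_0,v_4] + [v_0,v_3],
  ∂[v_1,v_3,v_6] = [v_3,v_6] − [v_1,v_6] + [v_1,v_3].
As a 18×12 matrix over Z this has rank 12, with invariant factors (1,1,1,1,1,1,1,1,1,1,1,2).

Computing H_k = (kernel of ∂_k) / (image of ∂_{k+1}):

  H_0: rank C_0 − rank ∂_1 = 7 − 6 = 1, and the invariant factors of ∂_1 are all 1, so H_0 = Z.
  H_1: rank ker ∂_1 − rank ∂_2 = (18 − 6) − 12 = 0, and ∂_2 has invariant factor 2 > 1, so H_1 = Z/2.
  H_2: rank ker ∂_2 − rank ∂_3 = (12 − 12) − 0 = 0, and there is no ∂_3, so H_2 = 0.

As a check, the Euler characteristic is 7 − 18 + 12 = 1, which agrees with 1 − 0 + 0 = 1.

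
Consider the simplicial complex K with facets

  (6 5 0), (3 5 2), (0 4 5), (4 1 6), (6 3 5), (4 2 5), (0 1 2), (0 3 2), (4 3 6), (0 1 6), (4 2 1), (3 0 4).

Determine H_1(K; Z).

We work with the vertex ordering 0 < 1 < 2 < 3 < 4 < 5 < 6. The simplices of K, each written with vertices in increasing order, are:

  0-simplices (7): [0], [1], [2], [3], [4], [5], [6]
  1-simplices (18): [0,1], [0,2], [0,3], [0,4], [0,5], [0,6], [1,2], [1,4], [1,6], [2,3], [2,4], [2,5], [3,4], [3,5], [3,6], [4,5], [4,6], [5,6]
  2-simplices (12): [0,1,2], [0,1,6], [0,2,3], [0,3,4], [0,4,5], [0,5,6], [1,2,4], [1,4,6], [2,3,5], [2,4,5], [3,4,6], [3,5,6]

so the chain groups are C_0 ≅ Z^7, C_1 ≅ Z^18, C_2 ≅ Z^12.

The boundary map ∂_1: C_1 → C_0 maps an edge to its endpoints' difference, ∂[p,q] = q − p.
This gives a 7×18 integer matrix of rank 6; reducing to Smith normal form yields diagonal entries (1,1,1,1,1,1).

The boundary map ∂_2: C_2 → C_1 sends each 2-simplex [p,q,r] to [q,r] − [p,r] + [p,q]. For instance
  ∂[3,5,6] = [5,6] − [3,6] + [3,5],
  ∂[3,4,6] = [4,6] − [3,6] + [3,4].
The 18×12 boundary matrix has rank 12 and Smith normal form diag(1,1,1,1,1,1,1,1,1,1,1,2).

Reading off H_k = ker ∂_k / im ∂_{k+1}:

  H_1: rank ker ∂_1 − rank ∂_2 = (18 − 6) − 12 = 0, and ∂_2 has invariant factor 2 > 1, so H_1 = Z/2.

H_1 = Z/2.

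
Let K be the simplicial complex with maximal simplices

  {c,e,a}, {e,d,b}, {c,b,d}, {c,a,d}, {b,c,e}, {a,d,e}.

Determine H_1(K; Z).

Fix the vertex order a < b < c < d < e and write every simplex with vertices in increasing order. Then dim K = 2 and the simplices of K are:

  0-simplices (5): a, b, c, d, e
  1-simplices (9): ac, ad, ae, bc, bd, be, cd, ce, de
  2-simplices (6): acd, ace, ade, bcd, bce, bde

Hence C_0 ≅ Z^5, C_1 ≅ Z^9, C_2 ≅ Z^6.

∂_1: C_1 → C_0 maps an edge to its endpoints' difference, ∂[p,q] = q − p.
The resulting 5×9 matrix has rank 4, and its Smith normal form has invariant factors (1,1,1,1).

The boundary map ∂_2: C_2 → C_1 sends each 2-simplex [p,q,r] to [q,r] − [p,r] + [p,q]. For instance
  ∂ade = de − ae + ad,
  ∂ace = ce − ae + ac.
The 9×6 boundary matrix has rank 5 and Smith normal form diag(1,1,1,1,1).

Now H_k = ker ∂_k / im ∂_{k+1}, so:

  H_1: rank ker ∂_1 − rank ∂_2 = (9 − 4) − 5 = 0, and the invariant factors of ∂_2 are all 1, so H_1 = 0.

H_1 ≅ 0.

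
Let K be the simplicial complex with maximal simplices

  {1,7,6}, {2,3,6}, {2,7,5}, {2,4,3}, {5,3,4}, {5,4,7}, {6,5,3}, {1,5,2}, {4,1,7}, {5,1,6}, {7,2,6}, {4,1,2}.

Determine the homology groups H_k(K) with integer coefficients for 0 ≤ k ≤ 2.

H_0 = Z,  H_1 = Z/2Z,  H_2 = 0.

We work with the vertex ordering 1 < 2 < 3 < 4 < 5 < 6 < 7. The simplices of K, each written with vertices in increasing order, are:

  0-simplices (7): [1], [2], [3], [4], [5], [6], [7]
  1-simplices (18): [1,2], [1,4], [1,5], [1,6], [1,7], [2,3], [2,4], [2,5], [2,6], [2,7], [3,4], [3,5], [3,6], [4,5], [4,7], [5,6], [5,7], [6,7]
  2-simplices (12): [1,2,4], [1,2,5], [1,4,7], [1,5,6], [1,6,7], [2,3,4], [2,3,6], [2,5,7], [2,6,7], [3,4,5], [3,5,6], [4,5,7]

Hence C_0 ≅ Z^7, C_1 ≅ Z^18, C_2 ≅ Z^12.

The boundary map ∂_1: C_1 → C_0 sends each edge [p,q] (with p < q) to q − p.
This gives a 7×18 integer matrix of rank 6; reducing to Smith normal form yields diagonal entries (1,1,1,1,1,1).

The boundary map ∂_2: C_2 → C_1 sends each 2-simplex [p,q,r] to [q,r] − [p,r] + [p,q]. For instance
  ∂[1,4,7] = [4,7] − [1,7] + [1,4],
  ∂[2,3,4] = [3,4] − [2,4] + [2,3].
As a 18×12 matrix over Z this has rank 12, with invariant factors (1,1,1,1,1,1,1,1,1,1,1,2).

Now H_k = ker ∂_k / im ∂_{k+1}, so:

  H_0: rank C_0 − rank ∂_1 = 7 − 6 = 1, and the invariant factors of ∂_1 are all 1, so H_0 ≅ Z.
  H_1: rank ker ∂_1 − rank ∂_2 = (18 − 6) − 12 = 0, and ∂_2 has invariant factor 2 > 1, so H_1 ≅ Z/2Z.
  H_2: rank ker ∂_2 − rank ∂_3 = (12 − 12) − 0 = 0, and there is no ∂_3, so H_2 ≅ 0.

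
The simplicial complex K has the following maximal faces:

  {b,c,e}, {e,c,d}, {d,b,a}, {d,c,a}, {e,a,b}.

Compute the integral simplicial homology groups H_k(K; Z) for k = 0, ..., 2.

K has 5 vertices, 10 edges, 5 triangles.
rank ∂_0 = 0, rank ∂_1 = 4 ⇒ b_0 = 5 − 0 − 4 = 1; all invariant factors of ∂_1 are 1 so no torsion. So H_0 ≅ Z.
rank ∂_1 = 4, rank ∂_2 = 5 ⇒ b_1 = 10 − 4 − 5 = 1; all invariant factors of ∂_2 are 1 so no torsion. So H_1 ≅ Z.
rank ∂_2 = 5, rank ∂_3 = 0 ⇒ b_2 = 5 − 5 − 0 = 0. So H_2 ≅ 0.

H_0 ≅ Z,  H_1 ≅ Z,  H_2 = 0.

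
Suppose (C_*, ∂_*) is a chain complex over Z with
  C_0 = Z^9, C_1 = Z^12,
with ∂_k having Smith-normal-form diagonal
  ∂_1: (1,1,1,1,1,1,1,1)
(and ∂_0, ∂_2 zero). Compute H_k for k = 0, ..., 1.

H_0 ≅ Z,  H_1 ≅ Z^4.

H_0: b_0 = 9 − 0 − 8 = 1; torsion from ∂_1 factors > 1: none. So H_0 ≅ Z.
H_1: b_1 = 12 − 8 − 0 = 4; torsion from ∂_2 factors > 1: none. So H_1 ≅ Z^4.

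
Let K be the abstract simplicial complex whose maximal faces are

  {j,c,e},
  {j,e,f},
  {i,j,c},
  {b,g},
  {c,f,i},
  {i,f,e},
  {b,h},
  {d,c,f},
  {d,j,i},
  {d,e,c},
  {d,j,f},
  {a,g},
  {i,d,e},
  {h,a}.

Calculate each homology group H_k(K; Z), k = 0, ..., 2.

Order the vertices as a < b < c < d < e < f < g < h < i < j. Listing each simplex with vertices in this order, K has dimension 2 with simplices:

  0-simplices (10): a, b, c, d, e, f, g, h, i, j
  1-simplices (19): ag, ah, bg, bh, cd, ce, cf, ci, cj, de, df, di, dj, ef, ei, ej, fi, fj, ij
  2-simplices (10): cde, cdf, cej, cfi, cij, dei, dfj, dij, efi, efj

Hence C_0 ≅ Z^10, C_1 ≅ Z^19, C_2 ≅ Z^10.

The boundary map ∂_1: C_1 → C_0 sends each edge [p,q] (with p < q) to q − p. For instance
  ∂bh = h − b.
The resulting 10×19 matrix has rank 8, and its Smith normal form has invariant factors (1,1,1,1,1,1,1,1).

∂_2: C_2 → C_1 maps a triangle to the signed sum of its edges. For instance
  ∂cdf = df − cf + cd,
  ∂dij = ij − dj + di.
As a 19×10 matrix over Z this has rank 10, with invariant factors (1,1,1,1,1,1,1,1,1,2).

From H_k ≅ ker(∂_k) / im(∂_{k+1}) we obtain:

  H_0: rank C_0 − rank ∂_1 = 10 − 8 = 2, and the invariant factors of ∂_1 are all 1, so H_0 ≅ Z^2.
  H_1: rank ker ∂_1 − rank ∂_2 = (19 − 8) − 10 = 1, and ∂_2 has invariant factor 2 > 1, so H_1 ≅ Z ⊕ Z/2.
  H_2: rank ker ∂_2 − rank ∂_3 = (10 − 10) − 0 = 0, and there is no ∂_3, so H_2 ≅ 0.

H_0 ≅ Z^2,  H_1 ≅ Z ⊕ Z/2,  H_2 = 0.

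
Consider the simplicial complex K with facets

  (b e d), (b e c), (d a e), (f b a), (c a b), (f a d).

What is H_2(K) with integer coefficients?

Order the vertices as a < b < c < d < e < f. Listing each simplex with vertices in this order, K has dimension 2 with simplices:

  0-simplices (6): a, b, c, d, e, f
  1-simplices (12): ab, ac, ad, ae, af, bc, bd, be, bf, ce, de, df
  2-simplices (6): abc, abf, ade, adf, bce, bde

so the chain groups are C_0 ≅ Z^6, C_1 ≅ Z^12, C_2 ≅ Z^6.

The boundary map ∂_1: C_1 → C_0 sends each edge [p,q] (with p < q) to q − p. For instance
  ∂be = e − b.
The 6×12 boundary matrix has rank 5 and Smith normal form diag(1,1,1,1,1).

Boundary ∂_2: C_2 → C_1 acts by ∂[p,q,r] = [q,r] − [p,r] + [p,q]. For instance
  ∂bde = de − be + bd,
  ∂ade = de − ae + ad.
The resulting 12×6 matrix has rank 6, and its Smith normal form has invariant factors (1,1,1,1,1,1).

Now H_k = ker ∂_k / im ∂_{k+1}, so:

  H_2: rank ker ∂_2 − rank ∂_3 = (6 − 6) − 0 = 0, and there is no ∂_3, so H_2 = 0.

(K is a triangulation of the cylinder S^1 x I.)

H_2 = 0.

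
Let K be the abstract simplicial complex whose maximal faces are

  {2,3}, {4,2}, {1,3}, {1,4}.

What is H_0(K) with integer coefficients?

H_0 ≅ Z.

We work with the vertex ordering 1 < 2 < 3 < 4. The simplices of K, each written with vertices in increasing order, are:

  0-simplices (4): [1], [2], [3], [4]
  1-simplices (4): [1,3], [1,4], [2,3], [2,4]

giving chain groups C_0 ≅ Z^4, C_1 ≅ Z^4.

∂_1: C_1 → C_0 sends each edge [p,q] (with p < q) to q − p. For instance
  ∂[2,4] = [4] − [2].
The resulting 4×4 matrix has rank 3, and its Smith normal form has invariant factors (1,1,1).

Reading off H_k = ker ∂_k / im ∂_{k+1}:

  H_0: rank C_0 − rank ∂_1 = 4 − 3 = 1, and the invariant factors of ∂_1 are all 1, so H_0 ≅ Z.

(K is a triangulation of the circle S^1.)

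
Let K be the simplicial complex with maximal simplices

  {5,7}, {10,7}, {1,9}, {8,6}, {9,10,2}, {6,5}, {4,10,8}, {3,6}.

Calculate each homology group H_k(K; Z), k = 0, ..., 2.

H_0 = Z,  H_1 = Z,  H_2 = 0.

Order the vertices as 1 < 2 < 3 < 4 < 5 < 6 < 7 < 8 < 9 < 10. Listing each simplex with vertices in this order, K has dimension 2 with simplices:

  0-simplices (10): [1], [2], [3], [4], [5], [6], [7], [8], [9], [10]
  1-simplices (12): [1,9], [2,9], [2,10], [3,6], [4,8], [4,10], [5,6], [5,7], [6,8], [7,10], [8,10], [9,10]
  2-simplices (2): [2,9,10], [4,8,10]

giving chain groups C_0 ≅ Z^10, C_1 ≅ Z^12, C_2 ≅ Z^2.

∂_1: C_1 → C_0 is given by ∂[p,q] = [q] − [p].
The 10×12 boundary matrix has rank 9 and Smith normal form diag(1,1,1,1,1,1,1,1,1).

∂_2: C_2 → C_1 sends each 2-simplex [p,q,r] to [q,r] − [p,r] + [p,q]. For instance
  ∂[4,8,10] = [8,10] − [4,10] + [4,8],
  ∂[2,9,10] = [9,10] − [2,10] + [2,9].
The resulting 12×2 matrix has rank 2, and its Smith normal form has invariant factors (1,1).

Computing H_k = (kernel of ∂_k) / (image of ∂_{k+1}):

  H_0: rank C_0 − rank ∂_1 = 10 − 9 = 1, and the invariant factors of ∂_1 are all 1, so H_0 = Z.
  H_1: rank ker ∂_1 − rank ∂_2 = (12 − 9) − 2 = 1, and the invariant factors of ∂_2 are all 1, so H_1 = Z.
  H_2: rank ker ∂_2 − rank ∂_3 = (2 − 2) − 0 = 0, and there is no ∂_3, so H_2 = 0.

As a check, the Euler characteristic is 10 − 12 + 2 = 0, which agrees with 1 − 1 + 0 = 0.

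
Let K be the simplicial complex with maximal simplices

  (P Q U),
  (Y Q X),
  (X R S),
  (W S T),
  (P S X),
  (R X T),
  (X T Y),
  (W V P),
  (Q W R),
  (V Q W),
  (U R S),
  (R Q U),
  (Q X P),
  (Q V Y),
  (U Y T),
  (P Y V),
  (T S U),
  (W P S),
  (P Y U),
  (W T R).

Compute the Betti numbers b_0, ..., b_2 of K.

b_0 = 1, b_1 = 1, b_2 = 0.

Fix the vertex order P < Q < R < S < T < U < V < W < X < Y and write every simplex with vertices in increasing order. Then dim K = 2 and the simplices of K are:

  0-simplices (10): P, Q, R, S, T, U, V, W, X, Y
  1-simplices (30): PQ, PS, PU, PV, PW, PX, PY, QR, QU, QV, QW, QX, QY, RS, RT, RU, RW, RX, ST, SU, SW, SX, TU, TW, TX, TY, UY, VW, VY, XY
  2-simplices (20): PQU, PQX, PSW, PSX, PUY, PVW, PVY, QRU, QRW, QVW, QVY, QXY, RSU, RSX, RTW, RTX, STU, STW, TUY, TXY

so the chain groups are C_0 ≅ Z^10, C_1 ≅ Z^30, C_2 ≅ Z^20.

The boundary map ∂_1: C_1 → C_0 maps an edge to its endpoints' difference, ∂[p,q] = q − p.
The 10×30 boundary matrix has rank 9 and Smith normal form diag(1,1,1,1,1,1,1,1,1).

∂_2: C_2 → C_1 acts by ∂[p,q,r] = [q,r] − [p,r] + [p,q]. For instance
  ∂PSX = SX − PX + PS,
  ∂RTW = TW − RW + RT.
The 30×20 boundary matrix has rank 20 and Smith normal form diag(1,1,1,1,1,1,1,1,1,1,1,1,1,1,1,1,1,1,1,2).

Reading off H_k = ker ∂_k / im ∂_{k+1}:

  H_0: rank C_0 − rank ∂_1 = 10 − 9 = 1, and the invariant factors of ∂_1 are all 1, so H_0 ≅ Z.
  H_1: rank ker ∂_1 − rank ∂_2 = (30 − 9) − 20 = 1, and ∂_2 has invariant factor 2 > 1, so H_1 ≅ Z × Z/2.
  H_2: rank ker ∂_2 − rank ∂_3 = (20 − 20) − 0 = 0, and there is no ∂_3, so H_2 ≅ 0.

Hence the Betti numbers are b_0 = 1, b_1 = 1, b_2 = 0.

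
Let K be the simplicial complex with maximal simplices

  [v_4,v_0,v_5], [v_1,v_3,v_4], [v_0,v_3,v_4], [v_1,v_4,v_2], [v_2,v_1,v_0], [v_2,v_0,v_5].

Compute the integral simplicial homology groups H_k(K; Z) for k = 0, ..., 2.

Take the total order v_0 < v_1 < v_2 < v_3 < v_4 < v_5 on the vertex set. Then K (dimension 2) consists of the simplices:

  0-simplices (6): [v_0], [v_1], [v_2], [v_3], [v_4], [v_5]
  1-simplices (12): [v_0,v_1], [v_0,v_2], [v_0,v_3], [v_0,v_4], [v_0,v_5], [v_1,v_2], [v_1,v_3], [v_1,v_4], [v_2,v_4], [v_2,v_5], [v_3,v_4], [v_4,v_5]
  2-simplices (6): [v_0,v_1,v_2], [v_0,v_2,v_5], [v_0,v_3,v_4], [v_0,v_4,v_5], [v_1,v_2,v_4], [v_1,v_3,v_4]

Hence C_0 ≅ Z^6, C_1 ≅ Z^12, C_2 ≅ Z^6.

The boundary map ∂_1: C_1 → C_0 is given by ∂[p,q] = [q] − [p].
The resulting 6×12 matrix has rank 5, and its Smith normal form has invariant factors (1,1,1,1,1).

Boundary ∂_2: C_2 → C_1 acts by ∂[p,q,r] = [q,r] − [p,r] + [p,q]. For instance
  ∂[v_0,v_1,v_2] = [v_1,v_2] − [v_0,v_2] + [v_0,v_1],
  ∂[v_1,v_3,v_4] = [v_3,v_4] − [v_1,v_4] + [v_1,v_3].
The resulting 12×6 matrix has rank 6, and its Smith normal form has invariant factors (1,1,1,1,1,1).

Computing H_k = (kernel of ∂_k) / (image of ∂_{k+1}):

  H_0: rank C_0 − rank ∂_1 = 6 − 5 = 1, and the invariant factors of ∂_1 are all 1, so H_0 = Z.
  H_1: rank ker ∂_1 − rank ∂_2 = (12 − 5) − 6 = 1, and the invariant factors of ∂_2 are all 1, so H_1 = Z.
  H_2: rank ker ∂_2 − rank ∂_3 = (6 − 6) − 0 = 0, and there is no ∂_3, so H_2 = 0.

H_0 ≅ Z,  H_1 ≅ Z,  H_2 = 0.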